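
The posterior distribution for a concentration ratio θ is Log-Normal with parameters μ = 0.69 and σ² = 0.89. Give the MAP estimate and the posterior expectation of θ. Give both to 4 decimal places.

Mode = exp(μ − σ²) = exp(-0.20) = 0.8187.
Mean = exp(μ + σ²/2) = exp(1.135) = 3.1112.
Right-skewed posterior ⇒ mode < mean.

MAP estimate = 0.8187, posterior expectation = 3.1112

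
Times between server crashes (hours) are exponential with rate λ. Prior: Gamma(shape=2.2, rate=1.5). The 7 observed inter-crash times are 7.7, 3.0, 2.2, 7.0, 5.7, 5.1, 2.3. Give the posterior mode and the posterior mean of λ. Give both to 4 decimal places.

MAP = 0.2377, posterior mean = 0.2667

Σ times = 33.0. Posterior: Gamma(shape = 2.2+7 = 9.2, rate = 1.5+33.0 = 34.5).
Mode = (α−1)/β = 8.2/34.5 = 0.2377.
Mean = α/β = 9.2/34.5 = 0.2667.
The posterior is right-skewed, so the mean exceeds the mode.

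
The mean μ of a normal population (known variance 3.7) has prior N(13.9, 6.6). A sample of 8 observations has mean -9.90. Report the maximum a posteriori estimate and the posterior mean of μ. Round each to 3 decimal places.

MAP: -8.341. Posterior mean: -8.341.

Posterior for μ is Normal. Precision-weighted mean: (1/6.6·13.9 + 8/3.7·-9.90) / (1/6.6 + 8/3.7) = -8.341.
A Normal posterior is symmetric, so mode = mean.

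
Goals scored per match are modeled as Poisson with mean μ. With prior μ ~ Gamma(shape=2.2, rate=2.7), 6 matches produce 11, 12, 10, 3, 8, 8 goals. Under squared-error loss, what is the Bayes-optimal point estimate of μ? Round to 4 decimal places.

Σ counts = 52. Posterior: Gamma(shape = 2.2+52 = 54.2, rate = 2.7+6 = 8.7).
Mode = (α−1)/β = 53.2/8.7 = 6.1149.
Mean = α/β = 54.2/8.7 = 6.2299.
Squared-error loss ⇒ the optimal estimator is the posterior mean.

6.2299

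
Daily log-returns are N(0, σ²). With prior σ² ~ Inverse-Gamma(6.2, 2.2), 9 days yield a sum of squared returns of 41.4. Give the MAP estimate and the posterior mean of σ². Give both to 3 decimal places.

MAP = 1.957; posterior mean = 2.361

Posterior: Inverse-Gamma(shape = 6.2+9/2 = 10.7, scale = 2.2+41.4/2 = 22.9).
Mode = β/(α+1) = 22.9/11.7 = 1.957.
Mean = β/(α−1) = 22.9/9.7 = 2.361.
Mean > mode: the posterior has a right tail.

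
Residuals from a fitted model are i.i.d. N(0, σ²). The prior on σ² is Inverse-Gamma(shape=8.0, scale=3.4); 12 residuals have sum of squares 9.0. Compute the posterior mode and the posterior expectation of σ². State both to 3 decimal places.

Posterior: Inverse-Gamma(shape = 8.0+12/2 = 14.0, scale = 3.4+9.0/2 = 7.9).
Mode = β/(α+1) = 7.9/15.0 = 0.527.
Mean = β/(α−1) = 7.9/13.0 = 0.608.
Right-skewed posterior ⇒ mode < mean.

MAP = 0.527, posterior mean = 0.608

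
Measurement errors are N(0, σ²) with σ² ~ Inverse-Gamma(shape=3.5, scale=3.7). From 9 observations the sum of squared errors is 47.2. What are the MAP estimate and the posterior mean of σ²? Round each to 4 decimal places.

MAP = 3.0333, posterior mean = 3.9000

Posterior: Inverse-Gamma(shape = 3.5+9/2 = 8.0, scale = 3.7+47.2/2 = 27.3).
Mode = β/(α+1) = 27.3/9.0 = 3.0333.
Mean = β/(α−1) = 27.3/7.0 = 3.9000.
Right-skewed posterior ⇒ mode < mean.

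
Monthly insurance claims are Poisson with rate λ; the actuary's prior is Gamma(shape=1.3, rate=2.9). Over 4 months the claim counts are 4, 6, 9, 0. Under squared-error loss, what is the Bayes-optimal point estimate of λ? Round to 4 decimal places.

2.9420

Σ counts = 19. Posterior: Gamma(shape = 1.3+19 = 20.3, rate = 2.9+4 = 6.9).
Mode = (α−1)/β = 19.3/6.9 = 2.7971.
Mean = α/β = 20.3/6.9 = 2.9420.
Squared-error loss ⇒ the optimal estimator is the posterior mean.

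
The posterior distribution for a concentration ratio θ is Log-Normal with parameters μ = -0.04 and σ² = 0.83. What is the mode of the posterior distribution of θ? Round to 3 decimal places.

0.419

Mode = exp(μ − σ²) = exp(-0.87) = 0.419.
Mean = exp(μ + σ²/2) = exp(0.375) = 1.455.
This is the posterior mode — the MAP estimate.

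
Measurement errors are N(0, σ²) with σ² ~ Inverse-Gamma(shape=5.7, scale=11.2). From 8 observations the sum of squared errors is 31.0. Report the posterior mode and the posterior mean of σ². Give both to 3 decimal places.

posterior mode = 2.495, posterior mean = 3.069

Posterior: Inverse-Gamma(shape = 5.7+8/2 = 9.7, scale = 11.2+31.0/2 = 26.7).
Mode = β/(α+1) = 26.7/10.7 = 2.495.
Mean = β/(α−1) = 26.7/8.7 = 3.069.
Right-skewed posterior ⇒ mode < mean.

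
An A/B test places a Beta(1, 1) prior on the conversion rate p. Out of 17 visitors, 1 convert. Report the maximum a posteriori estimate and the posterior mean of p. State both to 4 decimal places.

MAP = 0.0588, posterior mean = 0.1053

Posterior: Beta(1+1, 1+16) = Beta(2, 17).
Mode = (2−1)/(2+17−2) = 1/17 = 0.0588.
Mean = 2/(2+17) = 2/19 = 0.1053.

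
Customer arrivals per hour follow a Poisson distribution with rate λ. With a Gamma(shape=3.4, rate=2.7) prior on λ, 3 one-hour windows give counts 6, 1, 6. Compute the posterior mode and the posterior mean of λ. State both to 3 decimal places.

MAP = 2.702; posterior mean = 2.877

Σ counts = 13. Posterior: Gamma(shape = 3.4+13 = 16.4, rate = 2.7+3 = 5.7).
Mode = (α−1)/β = 15.4/5.7 = 2.702.
Mean = α/β = 16.4/5.7 = 2.877.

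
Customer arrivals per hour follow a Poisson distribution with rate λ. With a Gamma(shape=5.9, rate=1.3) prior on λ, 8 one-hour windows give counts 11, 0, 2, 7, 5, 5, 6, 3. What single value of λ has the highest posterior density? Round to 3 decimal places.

Σ counts = 39. Posterior: Gamma(shape = 5.9+39 = 44.9, rate = 1.3+8 = 9.3).
Mode = (α−1)/β = 43.9/9.3 = 4.720.
Mean = α/β = 44.9/9.3 = 4.828.
This is the posterior mode — the MAP estimate.

4.720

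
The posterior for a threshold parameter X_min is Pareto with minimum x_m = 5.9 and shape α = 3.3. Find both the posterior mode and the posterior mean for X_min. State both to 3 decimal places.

MAP = 5.900; posterior mean = 8.465

The Pareto density is strictly decreasing on [x_m, ∞), so the mode is x_m = 5.900.
Mean = α·x_m/(α−1) = 3.3·5.9/2.3 = 8.465.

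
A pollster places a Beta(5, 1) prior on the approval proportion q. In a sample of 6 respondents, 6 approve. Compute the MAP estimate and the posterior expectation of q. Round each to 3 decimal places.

Posterior: Beta(5+6, 1+0) = Beta(11, 1).
Since β = 1 ≤ 1 and α > 1, the Beta density is monotone increasing on [0,1]; the mode is at 1.
Mean = 11/(11+1) = 0.917.

MAP: 1.000. Posterior mean: 0.917.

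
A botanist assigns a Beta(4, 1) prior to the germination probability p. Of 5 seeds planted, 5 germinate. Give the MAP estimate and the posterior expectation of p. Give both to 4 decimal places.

Posterior: Beta(4+5, 1+0) = Beta(9, 1).
Since β = 1 ≤ 1 and α > 1, the Beta density is monotone increasing on [0,1]; the mode is at 1.
Mean = 9/(9+1) = 0.9000.
The mean is pulled below the mode by the posterior's left skew.

p_MAP = 1.0000, E[p|data] = 0.9000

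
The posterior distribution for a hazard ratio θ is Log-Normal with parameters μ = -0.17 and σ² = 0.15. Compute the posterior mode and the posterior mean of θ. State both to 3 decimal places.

Mode = exp(μ − σ²) = exp(-0.32) = 0.726.
Mean = exp(μ + σ²/2) = exp(-0.095) = 0.909.
Right-skewed posterior ⇒ mode < mean.

posterior mode = 0.726, posterior mean = 0.909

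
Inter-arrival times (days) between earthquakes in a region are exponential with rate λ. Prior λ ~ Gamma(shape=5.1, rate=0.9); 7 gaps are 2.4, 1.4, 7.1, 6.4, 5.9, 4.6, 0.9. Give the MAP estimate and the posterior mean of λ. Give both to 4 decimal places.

MAP = 0.3750; posterior mean = 0.4088

Σ times = 28.7. Posterior: Gamma(shape = 5.1+7 = 12.1, rate = 0.9+28.7 = 29.6).
Mode = (α−1)/β = 11.1/29.6 = 0.3750.
Mean = α/β = 12.1/29.6 = 0.4088.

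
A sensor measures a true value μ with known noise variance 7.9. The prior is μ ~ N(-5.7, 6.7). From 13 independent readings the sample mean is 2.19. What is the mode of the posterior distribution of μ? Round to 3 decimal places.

Posterior for μ is Normal. Precision-weighted mean: (1/6.7·-5.7 + 13/7.9·2.19) / (1/6.7 + 13/7.9) = 1.534.
A Normal posterior is symmetric, so mode = mean.
This is the posterior mode — the MAP estimate.

1.534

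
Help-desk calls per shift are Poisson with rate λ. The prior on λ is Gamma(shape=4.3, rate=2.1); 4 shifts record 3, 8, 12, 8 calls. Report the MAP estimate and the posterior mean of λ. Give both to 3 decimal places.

MAP = 5.623, posterior mean = 5.787

Σ counts = 31. Posterior: Gamma(shape = 4.3+31 = 35.3, rate = 2.1+4 = 6.1).
Mode = (α−1)/β = 34.3/6.1 = 5.623.
Mean = α/β = 35.3/6.1 = 5.787.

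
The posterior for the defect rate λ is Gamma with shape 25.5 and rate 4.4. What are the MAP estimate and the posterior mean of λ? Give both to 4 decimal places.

MAP: 5.5682. Posterior mean: 5.7955.

Mode = (α−1)/β = 24.5/4.4 = 5.5682.
Mean = α/β = 25.5/4.4 = 5.7955.
Right-skewed posterior ⇒ mode < mean.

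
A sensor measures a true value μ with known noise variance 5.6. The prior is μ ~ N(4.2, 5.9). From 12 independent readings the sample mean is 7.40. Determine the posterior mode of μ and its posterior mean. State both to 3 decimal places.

MAP = 7.165, posterior mean = 7.165

Posterior for μ is Normal. Precision-weighted mean: (1/5.9·4.2 + 12/5.6·7.40) / (1/5.9 + 12/5.6) = 7.165.
A Normal posterior is symmetric, so mode = mean.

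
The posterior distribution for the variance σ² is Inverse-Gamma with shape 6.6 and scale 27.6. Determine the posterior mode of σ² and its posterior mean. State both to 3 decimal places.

MAP = 3.632, posterior mean = 4.929

Mode = β/(α+1) = 27.6/7.6 = 3.632.
Mean = β/(α−1) = 27.6/5.6 = 4.929.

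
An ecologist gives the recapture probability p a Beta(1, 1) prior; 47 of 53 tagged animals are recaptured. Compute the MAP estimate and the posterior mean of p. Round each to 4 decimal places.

MAP = 0.8868; posterior mean = 0.8727

Posterior: Beta(1+47, 1+6) = Beta(48, 7).
Mode = (48−1)/(48+7−2) = 47/53 = 0.8868.
With a flat prior the MAP equals the MLE, 47/53.
Mean = 48/(48+7) = 48/55 = 0.8727.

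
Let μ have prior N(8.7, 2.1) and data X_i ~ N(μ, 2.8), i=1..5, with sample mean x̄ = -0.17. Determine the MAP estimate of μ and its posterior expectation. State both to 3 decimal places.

μ_MAP = 1.697, E[μ|data] = 1.697

Posterior for μ is Normal. Precision-weighted mean: (1/2.1·8.7 + 5/2.8·-0.17) / (1/2.1 + 5/2.8) = 1.697.
A Normal posterior is symmetric, so mode = mean.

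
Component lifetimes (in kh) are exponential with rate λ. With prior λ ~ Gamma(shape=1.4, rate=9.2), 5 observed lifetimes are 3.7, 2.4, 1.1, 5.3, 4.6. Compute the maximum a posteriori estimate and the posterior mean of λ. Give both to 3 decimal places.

Σ times = 17.1. Posterior: Gamma(shape = 1.4+5 = 6.4, rate = 9.2+17.1 = 26.3).
Mode = (α−1)/β = 5.4/26.3 = 0.205.
Mean = α/β = 6.4/26.3 = 0.243.
The posterior is right-skewed, so the mean exceeds the mode.

maximum a posteriori estimate = 0.205, posterior mean = 0.243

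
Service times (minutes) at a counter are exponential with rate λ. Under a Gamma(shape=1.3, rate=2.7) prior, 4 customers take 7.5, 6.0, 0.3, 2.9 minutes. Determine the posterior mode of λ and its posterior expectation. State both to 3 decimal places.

λ_MAP = 0.222, E[λ|data] = 0.273

Σ times = 16.7. Posterior: Gamma(shape = 1.3+4 = 5.3, rate = 2.7+16.7 = 19.4).
Mode = (α−1)/β = 4.3/19.4 = 0.222.
Mean = α/β = 5.3/19.4 = 0.273.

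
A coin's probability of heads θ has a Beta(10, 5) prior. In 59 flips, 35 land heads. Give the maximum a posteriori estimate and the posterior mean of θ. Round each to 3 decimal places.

maximum a posteriori estimate = 0.611, posterior mean = 0.608

Posterior: Beta(10+35, 5+24) = Beta(45, 29).
Mode = (45−1)/(45+29−2) = 44/72 = 0.611.
Mean = 45/(45+29) = 45/74 = 0.608.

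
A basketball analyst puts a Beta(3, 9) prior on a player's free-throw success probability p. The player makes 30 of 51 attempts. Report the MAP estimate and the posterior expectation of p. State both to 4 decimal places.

Posterior: Beta(3+30, 9+21) = Beta(33, 30).
Mode = (33−1)/(33+30−2) = 32/61 = 0.5246.
Mean = 33/(33+30) = 33/63 = 0.5238.

MAP = 0.5246; posterior mean = 0.5238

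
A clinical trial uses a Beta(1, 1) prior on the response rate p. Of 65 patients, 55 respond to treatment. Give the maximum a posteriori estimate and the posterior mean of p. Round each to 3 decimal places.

MAP = 0.846, posterior mean = 0.836

Posterior: Beta(1+55, 1+10) = Beta(56, 11).
Mode = (56−1)/(56+11−2) = 55/65 = 0.846.
With a flat prior the MAP equals the MLE, 55/65.
Mean = 56/(56+11) = 56/67 = 0.836.
The posterior is left-skewed, so the mode exceeds the mean.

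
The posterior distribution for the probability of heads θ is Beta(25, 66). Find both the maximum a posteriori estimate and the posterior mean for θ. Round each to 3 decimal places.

MAP = 0.270, posterior mean = 0.275

Mode = (25−1)/(25+66−2) = 24/89 = 0.270.
Mean = 25/(25+66) = 25/91 = 0.275.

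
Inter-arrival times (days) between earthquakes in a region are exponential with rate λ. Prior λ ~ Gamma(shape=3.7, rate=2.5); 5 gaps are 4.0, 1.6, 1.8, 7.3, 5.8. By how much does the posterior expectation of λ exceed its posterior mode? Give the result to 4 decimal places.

0.0435

Σ times = 20.5. Posterior: Gamma(shape = 3.7+5 = 8.7, rate = 2.5+20.5 = 23.0).
Mode = (α−1)/β = 7.7/23.0 = 0.3348.
Mean = α/β = 8.7/23.0 = 0.3783.
Difference = 0.3783 − 0.3348 = 0.0435.
The mean is pulled above the mode by the posterior's right skew.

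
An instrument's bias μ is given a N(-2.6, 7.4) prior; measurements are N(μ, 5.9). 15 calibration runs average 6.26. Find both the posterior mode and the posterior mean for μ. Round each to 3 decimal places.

μ_MAP = 5.813, E[μ|data] = 5.813

Posterior for μ is Normal. Precision-weighted mean: (1/7.4·-2.6 + 15/5.9·6.26) / (1/7.4 + 15/5.9) = 5.813.
A Normal posterior is symmetric, so mode = mean.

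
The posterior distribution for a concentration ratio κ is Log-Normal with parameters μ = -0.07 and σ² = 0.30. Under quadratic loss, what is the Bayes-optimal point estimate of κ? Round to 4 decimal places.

Mode = exp(μ − σ²) = exp(-0.37) = 0.6907.
Mean = exp(μ + σ²/2) = exp(0.080) = 1.0833.
Quadratic loss ⇒ the optimal estimator is the posterior mean.

1.0833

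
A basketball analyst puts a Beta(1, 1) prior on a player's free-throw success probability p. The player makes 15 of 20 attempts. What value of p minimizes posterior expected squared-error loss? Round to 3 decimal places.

Posterior: Beta(1+15, 1+5) = Beta(16, 6).
Mode = (16−1)/(16+6−2) = 15/20 = 0.750.
With a flat prior the MAP equals the MLE, 15/20.
Mean = 16/(16+6) = 16/22 = 0.727.
Squared-error loss ⇒ the optimal estimator is the posterior mean.

0.727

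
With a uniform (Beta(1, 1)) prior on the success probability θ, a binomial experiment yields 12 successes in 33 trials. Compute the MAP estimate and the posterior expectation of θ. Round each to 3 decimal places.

Posterior: Beta(1+12, 1+21) = Beta(13, 22).
Mode = (13−1)/(13+22−2) = 12/33 = 0.364.
With a flat prior the MAP equals the MLE, 12/33.
Mean = 13/(13+22) = 13/35 = 0.371.
The posterior is right-skewed, so the mean exceeds the mode.

MAP: 0.364. Posterior mean: 0.371.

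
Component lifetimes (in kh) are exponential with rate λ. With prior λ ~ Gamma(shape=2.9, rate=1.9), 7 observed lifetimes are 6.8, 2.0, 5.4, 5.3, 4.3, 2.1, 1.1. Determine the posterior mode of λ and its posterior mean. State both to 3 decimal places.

MAP = 0.308; posterior mean = 0.343

Σ times = 27.0. Posterior: Gamma(shape = 2.9+7 = 9.9, rate = 1.9+27.0 = 28.9).
Mode = (α−1)/β = 8.9/28.9 = 0.308.
Mean = α/β = 9.9/28.9 = 0.343.
Right-skewed posterior ⇒ mode < mean.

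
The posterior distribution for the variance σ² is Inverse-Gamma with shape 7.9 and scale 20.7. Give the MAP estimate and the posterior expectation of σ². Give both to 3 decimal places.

Mode = β/(α+1) = 20.7/8.9 = 2.326.
Mean = β/(α−1) = 20.7/6.9 = 3.000.
Right-skewed posterior ⇒ mode < mean.

σ²_MAP = 2.326, E[σ²|data] = 3.000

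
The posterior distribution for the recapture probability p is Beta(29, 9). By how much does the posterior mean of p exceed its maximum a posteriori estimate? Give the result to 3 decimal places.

-0.015

Mode = (29−1)/(29+9−2) = 28/36 = 0.778.
Mean = 29/(29+9) = 29/38 = 0.763.
Difference = 0.763 − 0.778 = -0.015.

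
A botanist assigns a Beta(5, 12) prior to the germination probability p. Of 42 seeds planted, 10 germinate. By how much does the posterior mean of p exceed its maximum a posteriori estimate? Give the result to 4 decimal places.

Posterior: Beta(5+10, 12+32) = Beta(15, 44).
Mode = (15−1)/(15+44−2) = 14/57 = 0.2456.
Mean = 15/(15+44) = 15/59 = 0.2542.
Difference = 0.2542 − 0.2456 = 0.0086.

0.0086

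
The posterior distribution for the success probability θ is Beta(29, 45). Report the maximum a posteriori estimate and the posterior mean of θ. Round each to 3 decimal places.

maximum a posteriori estimate = 0.389, posterior mean = 0.392

Mode = (29−1)/(29+45−2) = 28/72 = 0.389.
Mean = 29/(29+45) = 29/74 = 0.392.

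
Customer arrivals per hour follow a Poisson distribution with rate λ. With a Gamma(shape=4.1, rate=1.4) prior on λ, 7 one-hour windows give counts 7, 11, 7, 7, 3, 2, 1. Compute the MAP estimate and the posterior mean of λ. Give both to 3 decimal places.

Σ counts = 38. Posterior: Gamma(shape = 4.1+38 = 42.1, rate = 1.4+7 = 8.4).
Mode = (α−1)/β = 41.1/8.4 = 4.893.
Mean = α/β = 42.1/8.4 = 5.012.
Right-skewed posterior ⇒ mode < mean.

MAP = 4.893, posterior mean = 5.012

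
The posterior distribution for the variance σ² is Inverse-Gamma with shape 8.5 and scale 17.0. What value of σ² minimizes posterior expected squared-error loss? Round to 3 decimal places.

Mode = β/(α+1) = 17.0/9.5 = 1.789.
Mean = β/(α−1) = 17.0/7.5 = 2.267.
Squared-error loss ⇒ the optimal estimator is the posterior mean.

2.267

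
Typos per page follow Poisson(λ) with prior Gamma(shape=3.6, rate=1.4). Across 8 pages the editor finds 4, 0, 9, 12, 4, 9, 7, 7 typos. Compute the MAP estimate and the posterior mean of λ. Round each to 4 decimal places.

Σ counts = 52. Posterior: Gamma(shape = 3.6+52 = 55.6, rate = 1.4+8 = 9.4).
Mode = (α−1)/β = 54.6/9.4 = 5.8085.
Mean = α/β = 55.6/9.4 = 5.9149.
Right-skewed posterior ⇒ mode < mean.

MAP estimate = 5.8085, posterior mean = 5.9149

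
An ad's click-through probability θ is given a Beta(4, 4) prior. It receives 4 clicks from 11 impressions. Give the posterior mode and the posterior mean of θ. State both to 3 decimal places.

MAP = 0.412; posterior mean = 0.421

Posterior: Beta(4+4, 4+7) = Beta(8, 11).
Mode = (8−1)/(8+11−2) = 7/17 = 0.412.
Mean = 8/(8+11) = 8/19 = 0.421.
Mean > mode: the posterior has a right tail.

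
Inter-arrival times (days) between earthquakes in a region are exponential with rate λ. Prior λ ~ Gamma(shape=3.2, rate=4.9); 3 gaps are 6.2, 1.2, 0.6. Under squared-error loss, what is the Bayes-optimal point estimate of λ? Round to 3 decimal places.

0.481

Σ times = 8.0. Posterior: Gamma(shape = 3.2+3 = 6.2, rate = 4.9+8.0 = 12.9).
Mode = (α−1)/β = 5.2/12.9 = 0.403.
Mean = α/β = 6.2/12.9 = 0.481.
Squared-error loss ⇒ the optimal estimator is the posterior mean.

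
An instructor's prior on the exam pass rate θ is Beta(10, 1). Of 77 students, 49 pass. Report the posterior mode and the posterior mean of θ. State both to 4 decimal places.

Posterior: Beta(10+49, 1+28) = Beta(59, 29).
Mode = (59−1)/(59+29−2) = 58/86 = 0.6744.
Mean = 59/(59+29) = 59/88 = 0.6705.
The posterior is left-skewed, so the mode exceeds the mean.

θ_MAP = 0.6744, E[θ|data] = 0.6705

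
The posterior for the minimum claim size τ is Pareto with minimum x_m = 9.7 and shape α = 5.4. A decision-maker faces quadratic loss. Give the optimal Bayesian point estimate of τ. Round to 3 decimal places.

The Pareto density is strictly decreasing on [x_m, ∞), so the mode is x_m = 9.700.
Mean = α·x_m/(α−1) = 5.4·9.7/4.4 = 11.905.
Quadratic loss ⇒ the optimal estimator is the posterior mean.

11.905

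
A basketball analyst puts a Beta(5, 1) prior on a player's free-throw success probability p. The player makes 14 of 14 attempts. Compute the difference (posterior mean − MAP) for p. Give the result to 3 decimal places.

Posterior: Beta(5+14, 1+0) = Beta(19, 1).
Since β = 1 ≤ 1 and α > 1, the Beta density is monotone increasing on [0,1]; the mode is at 1.
Mean = 19/(19+1) = 0.950.
Difference = 0.950 − 1.000 = -0.050.

-0.050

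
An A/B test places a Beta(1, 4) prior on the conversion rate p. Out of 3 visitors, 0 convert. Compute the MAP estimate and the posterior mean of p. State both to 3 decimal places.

Posterior: Beta(1+0, 4+3) = Beta(1, 7).
Since α = 1 ≤ 1 and β > 1, the Beta density is monotone decreasing on [0,1]; the mode is at 0.
Mean = 1/(1+7) = 0.125.
Mean > mode: the posterior has a right tail.

MAP estimate = 0.000, posterior mean = 0.125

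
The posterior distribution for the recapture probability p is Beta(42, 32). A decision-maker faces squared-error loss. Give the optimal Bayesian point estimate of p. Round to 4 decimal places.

Mode = (42−1)/(42+32−2) = 41/72 = 0.5694.
Mean = 42/(42+32) = 42/74 = 0.5676.
Squared-error loss ⇒ the optimal estimator is the posterior mean.

0.5676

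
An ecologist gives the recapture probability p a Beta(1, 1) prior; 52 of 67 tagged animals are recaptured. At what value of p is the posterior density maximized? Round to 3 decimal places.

Posterior: Beta(1+52, 1+15) = Beta(53, 16).
Mode = (53−1)/(53+16−2) = 52/67 = 0.776.
Mean = 53/(53+16) = 53/69 = 0.768.
This is the posterior mode — the MAP estimate.

0.776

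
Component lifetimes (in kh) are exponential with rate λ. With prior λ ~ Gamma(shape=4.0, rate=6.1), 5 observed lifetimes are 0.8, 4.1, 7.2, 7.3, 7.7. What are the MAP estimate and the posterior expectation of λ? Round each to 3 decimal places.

λ_MAP = 0.241, E[λ|data] = 0.271

Σ times = 27.1. Posterior: Gamma(shape = 4.0+5 = 9.0, rate = 6.1+27.1 = 33.2).
Mode = (α−1)/β = 8.0/33.2 = 0.241.
Mean = α/β = 9.0/33.2 = 0.271.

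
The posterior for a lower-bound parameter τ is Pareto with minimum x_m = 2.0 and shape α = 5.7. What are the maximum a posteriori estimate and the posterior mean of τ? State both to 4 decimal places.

MAP = 2.0000; posterior mean = 2.4255

The Pareto density is strictly decreasing on [x_m, ∞), so the mode is x_m = 2.0000.
Mean = α·x_m/(α−1) = 5.7·2.0/4.7 = 2.4255.
Mean > mode: the posterior has a right tail.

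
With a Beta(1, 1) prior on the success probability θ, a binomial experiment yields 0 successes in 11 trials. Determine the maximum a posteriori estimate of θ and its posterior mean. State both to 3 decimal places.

MAP = 0.000; posterior mean = 0.077

Posterior: Beta(1+0, 1+11) = Beta(1, 12).
Since α = 1 ≤ 1 and β > 1, the Beta density is monotone decreasing on [0,1]; the mode is at 0.
Mean = 1/(1+12) = 0.077.
The mean is pulled above the mode by the posterior's right skew.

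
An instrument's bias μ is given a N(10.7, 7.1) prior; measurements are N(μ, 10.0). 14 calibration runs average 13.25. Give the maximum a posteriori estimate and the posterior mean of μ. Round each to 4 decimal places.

Posterior for μ is Normal. Precision-weighted mean: (1/7.1·10.7 + 14/10.0·13.25) / (1/7.1 + 14/10.0) = 13.0169.
A Normal posterior is symmetric, so mode = mean.

maximum a posteriori estimate = 13.0169, posterior mean = 13.0169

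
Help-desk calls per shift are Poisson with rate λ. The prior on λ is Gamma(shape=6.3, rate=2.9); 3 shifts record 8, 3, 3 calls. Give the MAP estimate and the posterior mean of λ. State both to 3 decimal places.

MAP: 3.271. Posterior mean: 3.441.

Σ counts = 14. Posterior: Gamma(shape = 6.3+14 = 20.3, rate = 2.9+3 = 5.9).
Mode = (α−1)/β = 19.3/5.9 = 3.271.
Mean = α/β = 20.3/5.9 = 3.441.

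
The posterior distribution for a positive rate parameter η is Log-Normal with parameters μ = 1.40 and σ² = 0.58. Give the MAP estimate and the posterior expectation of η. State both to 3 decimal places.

MAP = 2.270; posterior mean = 5.419

Mode = exp(μ − σ²) = exp(0.82) = 2.270.
Mean = exp(μ + σ²/2) = exp(1.690) = 5.419.
The mean is pulled above the mode by the posterior's right skew.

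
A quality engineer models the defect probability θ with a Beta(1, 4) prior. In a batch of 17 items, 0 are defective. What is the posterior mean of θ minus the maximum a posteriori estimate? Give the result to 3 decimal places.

Posterior: Beta(1+0, 4+17) = Beta(1, 21).
Since α = 1 ≤ 1 and β > 1, the Beta density is monotone decreasing on [0,1]; the mode is at 0.
Mean = 1/(1+21) = 0.045.
Difference = 0.045 − 0.000 = 0.045.
Mean > mode: the posterior has a right tail.

0.045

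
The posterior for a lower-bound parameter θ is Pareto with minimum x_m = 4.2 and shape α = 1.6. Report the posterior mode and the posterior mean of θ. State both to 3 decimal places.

The Pareto density is strictly decreasing on [x_m, ∞), so the mode is x_m = 4.200.
Mean = α·x_m/(α−1) = 1.6·4.2/0.6 = 11.200.
Mean > mode: the posterior has a right tail.

posterior mode = 4.200, posterior mean = 11.200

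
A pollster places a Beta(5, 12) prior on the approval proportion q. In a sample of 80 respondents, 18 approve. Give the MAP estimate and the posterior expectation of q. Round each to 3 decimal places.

MAP = 0.232, posterior mean = 0.237

Posterior: Beta(5+18, 12+62) = Beta(23, 74).
Mode = (23−1)/(23+74−2) = 22/95 = 0.232.
Mean = 23/(23+74) = 23/97 = 0.237.
The posterior is right-skewed, so the mean exceeds the mode.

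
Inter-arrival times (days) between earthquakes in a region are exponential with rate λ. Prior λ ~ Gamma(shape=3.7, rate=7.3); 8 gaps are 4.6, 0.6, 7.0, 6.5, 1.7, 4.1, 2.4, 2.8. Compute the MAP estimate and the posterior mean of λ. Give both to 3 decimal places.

Σ times = 29.7. Posterior: Gamma(shape = 3.7+8 = 11.7, rate = 7.3+29.7 = 37.0).
Mode = (α−1)/β = 10.7/37.0 = 0.289.
Mean = α/β = 11.7/37.0 = 0.316.

MAP = 0.289; posterior mean = 0.316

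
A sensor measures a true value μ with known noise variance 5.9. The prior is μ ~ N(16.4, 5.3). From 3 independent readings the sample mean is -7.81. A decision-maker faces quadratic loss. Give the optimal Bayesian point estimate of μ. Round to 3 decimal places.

Posterior for μ is Normal. Precision-weighted mean: (1/5.3·16.4 + 3/5.9·-7.81) / (1/5.3 + 3/5.9) = -1.258.
A Normal posterior is symmetric, so mode = mean.
Quadratic loss ⇒ the optimal estimator is the posterior mean.

-1.258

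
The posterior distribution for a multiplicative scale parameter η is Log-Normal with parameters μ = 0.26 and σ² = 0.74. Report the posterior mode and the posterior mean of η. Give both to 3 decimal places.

Mode = exp(μ − σ²) = exp(-0.48) = 0.619.
Mean = exp(μ + σ²/2) = exp(0.630) = 1.878.

MAP = 0.619; posterior mean = 1.878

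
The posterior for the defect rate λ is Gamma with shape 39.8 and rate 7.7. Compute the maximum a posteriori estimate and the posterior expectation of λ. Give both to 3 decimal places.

Mode = (α−1)/β = 38.8/7.7 = 5.039.
Mean = α/β = 39.8/7.7 = 5.169.
The mean is pulled above the mode by the posterior's right skew.

MAP = 5.039, posterior mean = 5.169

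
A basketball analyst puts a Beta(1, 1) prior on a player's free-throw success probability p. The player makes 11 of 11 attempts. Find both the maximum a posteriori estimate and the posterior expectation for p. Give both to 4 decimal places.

p_MAP = 1.0000, E[p|data] = 0.9231

Posterior: Beta(1+11, 1+0) = Beta(12, 1).
Since β = 1 ≤ 1 and α > 1, the Beta density is monotone increasing on [0,1]; the mode is at 1.
Mean = 12/(12+1) = 0.9231.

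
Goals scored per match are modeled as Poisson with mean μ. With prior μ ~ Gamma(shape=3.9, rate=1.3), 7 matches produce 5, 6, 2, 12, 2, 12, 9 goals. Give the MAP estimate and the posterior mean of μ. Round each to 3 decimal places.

MAP = 6.133, posterior mean = 6.253

Σ counts = 48. Posterior: Gamma(shape = 3.9+48 = 51.9, rate = 1.3+7 = 8.3).
Mode = (α−1)/β = 50.9/8.3 = 6.133.
Mean = α/β = 51.9/8.3 = 6.253.
The mean is pulled above the mode by the posterior's right skew.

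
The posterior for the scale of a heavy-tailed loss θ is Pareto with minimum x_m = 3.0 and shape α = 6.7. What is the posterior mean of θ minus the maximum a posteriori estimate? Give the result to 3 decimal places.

0.526

The Pareto density is strictly decreasing on [x_m, ∞), so the mode is x_m = 3.000.
Mean = α·x_m/(α−1) = 6.7·3.0/5.7 = 3.526.
Difference = 3.526 − 3.000 = 0.526.
The mean is pulled above the mode by the posterior's right skew.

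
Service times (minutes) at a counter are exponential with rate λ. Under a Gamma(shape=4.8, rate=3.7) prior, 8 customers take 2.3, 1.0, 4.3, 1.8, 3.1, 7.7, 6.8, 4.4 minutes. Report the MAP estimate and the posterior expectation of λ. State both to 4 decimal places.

MAP estimate = 0.3362, posterior expectation = 0.3647

Σ times = 31.4. Posterior: Gamma(shape = 4.8+8 = 12.8, rate = 3.7+31.4 = 35.1).
Mode = (α−1)/β = 11.8/35.1 = 0.3362.
Mean = α/β = 12.8/35.1 = 0.3647.
Right-skewed posterior ⇒ mode < mean.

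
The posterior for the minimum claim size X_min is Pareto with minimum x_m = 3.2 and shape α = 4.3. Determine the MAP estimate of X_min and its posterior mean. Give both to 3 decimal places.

MAP: 3.200. Posterior mean: 4.170.

The Pareto density is strictly decreasing on [x_m, ∞), so the mode is x_m = 3.200.
Mean = α·x_m/(α−1) = 4.3·3.2/3.3 = 4.170.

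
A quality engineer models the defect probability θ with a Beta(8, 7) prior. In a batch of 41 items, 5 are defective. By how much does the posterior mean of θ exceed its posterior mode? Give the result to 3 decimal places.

Posterior: Beta(8+5, 7+36) = Beta(13, 43).
Mode = (13−1)/(13+43−2) = 12/54 = 0.222.
Mean = 13/(13+43) = 13/56 = 0.232.
Difference = 0.232 − 0.222 = 0.010.
The posterior is right-skewed, so the mean exceeds the mode.

0.010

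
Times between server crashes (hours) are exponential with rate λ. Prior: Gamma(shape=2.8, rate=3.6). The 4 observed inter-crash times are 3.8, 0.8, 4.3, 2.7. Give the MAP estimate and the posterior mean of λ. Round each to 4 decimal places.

MAP estimate = 0.3816, posterior mean = 0.4474

Σ times = 11.6. Posterior: Gamma(shape = 2.8+4 = 6.8, rate = 3.6+11.6 = 15.2).
Mode = (α−1)/β = 5.8/15.2 = 0.3816.
Mean = α/β = 6.8/15.2 = 0.4474.
The mean is pulled above the mode by the posterior's right skew.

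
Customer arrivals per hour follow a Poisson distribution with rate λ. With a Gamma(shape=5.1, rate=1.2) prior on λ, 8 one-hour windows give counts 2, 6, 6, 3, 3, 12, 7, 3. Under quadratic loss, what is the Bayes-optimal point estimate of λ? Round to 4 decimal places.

Σ counts = 42. Posterior: Gamma(shape = 5.1+42 = 47.1, rate = 1.2+8 = 9.2).
Mode = (α−1)/β = 46.1/9.2 = 5.0109.
Mean = α/β = 47.1/9.2 = 5.1196.
Quadratic loss ⇒ the optimal estimator is the posterior mean.

5.1196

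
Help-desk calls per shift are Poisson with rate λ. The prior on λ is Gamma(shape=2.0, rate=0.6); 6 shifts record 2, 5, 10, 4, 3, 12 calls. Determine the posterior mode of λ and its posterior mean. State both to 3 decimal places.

Σ counts = 36. Posterior: Gamma(shape = 2.0+36 = 38.0, rate = 0.6+6 = 6.6).
Mode = (α−1)/β = 37.0/6.6 = 5.606.
Mean = α/β = 38.0/6.6 = 5.758.

λ_MAP = 5.606, E[λ|data] = 5.758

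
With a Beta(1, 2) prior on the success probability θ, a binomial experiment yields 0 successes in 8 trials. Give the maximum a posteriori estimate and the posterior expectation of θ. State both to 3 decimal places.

Posterior: Beta(1+0, 2+8) = Beta(1, 10).
Since α = 1 ≤ 1 and β > 1, the Beta density is monotone decreasing on [0,1]; the mode is at 0.
Mean = 1/(1+10) = 0.091.
Mean > mode: the posterior has a right tail.

maximum a posteriori estimate = 0.000, posterior expectation = 0.091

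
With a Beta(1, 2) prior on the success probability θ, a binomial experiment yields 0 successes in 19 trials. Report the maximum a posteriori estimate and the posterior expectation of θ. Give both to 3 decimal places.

maximum a posteriori estimate = 0.000, posterior expectation = 0.045

Posterior: Beta(1+0, 2+19) = Beta(1, 21).
Since α = 1 ≤ 1 and β > 1, the Beta density is monotone decreasing on [0,1]; the mode is at 0.
Mean = 1/(1+21) = 0.045.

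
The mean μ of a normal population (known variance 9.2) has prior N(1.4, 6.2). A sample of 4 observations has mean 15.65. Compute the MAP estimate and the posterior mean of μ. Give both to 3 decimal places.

Posterior for μ is Normal. Precision-weighted mean: (1/6.2·1.4 + 4/9.2·15.65) / (1/6.2 + 4/9.2) = 11.794.
A Normal posterior is symmetric, so mode = mean.

MAP estimate = 11.794, posterior mean = 11.794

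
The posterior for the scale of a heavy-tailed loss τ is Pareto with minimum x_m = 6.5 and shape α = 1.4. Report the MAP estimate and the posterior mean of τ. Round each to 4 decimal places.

The Pareto density is strictly decreasing on [x_m, ∞), so the mode is x_m = 6.5000.
Mean = α·x_m/(α−1) = 1.4·6.5/0.4 = 22.7500.

τ_MAP = 6.5000, E[τ|data] = 22.7500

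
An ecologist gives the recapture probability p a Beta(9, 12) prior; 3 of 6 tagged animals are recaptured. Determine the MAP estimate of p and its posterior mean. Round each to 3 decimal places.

Posterior: Beta(9+3, 12+3) = Beta(12, 15).
Mode = (12−1)/(12+15−2) = 11/25 = 0.440.
Mean = 12/(12+15) = 12/27 = 0.444.

MAP: 0.440. Posterior mean: 0.444.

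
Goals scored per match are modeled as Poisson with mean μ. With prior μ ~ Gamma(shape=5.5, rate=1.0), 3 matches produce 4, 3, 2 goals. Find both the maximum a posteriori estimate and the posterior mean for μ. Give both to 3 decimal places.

MAP: 3.375. Posterior mean: 3.625.

Σ counts = 9. Posterior: Gamma(shape = 5.5+9 = 14.5, rate = 1.0+3 = 4.0).
Mode = (α−1)/β = 13.5/4.0 = 3.375.
Mean = α/β = 14.5/4.0 = 3.625.
The posterior is right-skewed, so the mean exceeds the mode.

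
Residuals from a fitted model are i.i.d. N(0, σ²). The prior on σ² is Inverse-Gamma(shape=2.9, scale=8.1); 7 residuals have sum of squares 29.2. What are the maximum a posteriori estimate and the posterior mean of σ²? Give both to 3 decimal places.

σ²_MAP = 3.068, E[σ²|data] = 4.204

Posterior: Inverse-Gamma(shape = 2.9+7/2 = 6.4, scale = 8.1+29.2/2 = 22.7).
Mode = β/(α+1) = 22.7/7.4 = 3.068.
Mean = β/(α−1) = 22.7/5.4 = 4.204.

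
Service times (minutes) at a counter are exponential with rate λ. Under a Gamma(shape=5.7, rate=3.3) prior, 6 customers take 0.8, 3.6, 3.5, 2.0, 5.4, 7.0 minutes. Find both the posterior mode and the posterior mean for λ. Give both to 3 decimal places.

Σ times = 22.3. Posterior: Gamma(shape = 5.7+6 = 11.7, rate = 3.3+22.3 = 25.6).
Mode = (α−1)/β = 10.7/25.6 = 0.418.
Mean = α/β = 11.7/25.6 = 0.457.
Mean > mode: the posterior has a right tail.

MAP: 0.418. Posterior mean: 0.457.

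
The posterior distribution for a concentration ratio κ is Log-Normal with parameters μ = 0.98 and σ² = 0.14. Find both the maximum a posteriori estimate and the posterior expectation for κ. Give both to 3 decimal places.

Mode = exp(μ − σ²) = exp(0.84) = 2.316.
Mean = exp(μ + σ²/2) = exp(1.050) = 2.858.

MAP = 2.316, posterior mean = 2.858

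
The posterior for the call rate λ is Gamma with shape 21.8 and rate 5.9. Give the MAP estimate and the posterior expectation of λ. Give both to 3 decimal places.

λ_MAP = 3.525, E[λ|data] = 3.695

Mode = (α−1)/β = 20.8/5.9 = 3.525.
Mean = α/β = 21.8/5.9 = 3.695.
The mean is pulled above the mode by the posterior's right skew.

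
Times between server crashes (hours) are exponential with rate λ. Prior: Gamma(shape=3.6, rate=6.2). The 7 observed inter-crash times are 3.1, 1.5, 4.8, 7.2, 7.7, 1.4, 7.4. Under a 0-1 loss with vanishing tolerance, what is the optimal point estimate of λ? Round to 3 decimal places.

Σ times = 33.1. Posterior: Gamma(shape = 3.6+7 = 10.6, rate = 6.2+33.1 = 39.3).
Mode = (α−1)/β = 9.6/39.3 = 0.244.
Mean = α/β = 10.6/39.3 = 0.270.
This is the posterior mode — the MAP estimate.

0.244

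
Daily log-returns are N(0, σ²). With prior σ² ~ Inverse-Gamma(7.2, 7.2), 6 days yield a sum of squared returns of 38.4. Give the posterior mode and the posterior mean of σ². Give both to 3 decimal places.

Posterior: Inverse-Gamma(shape = 7.2+6/2 = 10.2, scale = 7.2+38.4/2 = 26.4).
Mode = β/(α+1) = 26.4/11.2 = 2.357.
Mean = β/(α−1) = 26.4/9.2 = 2.870.

MAP = 2.357, posterior mean = 2.870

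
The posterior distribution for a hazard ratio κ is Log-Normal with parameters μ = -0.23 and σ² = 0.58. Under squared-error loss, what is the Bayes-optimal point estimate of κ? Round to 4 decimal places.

Mode = exp(μ − σ²) = exp(-0.81) = 0.4449.
Mean = exp(μ + σ²/2) = exp(0.060) = 1.0618.
Squared-error loss ⇒ the optimal estimator is the posterior mean.

1.0618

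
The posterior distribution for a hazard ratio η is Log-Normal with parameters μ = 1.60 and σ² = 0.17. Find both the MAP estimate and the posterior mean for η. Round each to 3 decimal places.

Mode = exp(μ − σ²) = exp(1.43) = 4.179.
Mean = exp(μ + σ²/2) = exp(1.685) = 5.392.
The mean is pulled above the mode by the posterior's right skew.

MAP: 4.179. Posterior mean: 5.392.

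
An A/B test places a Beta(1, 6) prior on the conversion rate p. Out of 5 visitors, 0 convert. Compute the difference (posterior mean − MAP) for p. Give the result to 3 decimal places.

0.083

Posterior: Beta(1+0, 6+5) = Beta(1, 11).
Since α = 1 ≤ 1 and β > 1, the Beta density is monotone decreasing on [0,1]; the mode is at 0.
Mean = 1/(1+11) = 0.083.
Difference = 0.083 − 0.000 = 0.083.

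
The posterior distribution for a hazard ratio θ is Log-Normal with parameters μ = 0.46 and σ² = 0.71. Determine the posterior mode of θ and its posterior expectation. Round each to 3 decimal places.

Mode = exp(μ − σ²) = exp(-0.25) = 0.779.
Mean = exp(μ + σ²/2) = exp(0.815) = 2.259.
The mean is pulled above the mode by the posterior's right skew.

MAP = 0.779; posterior mean = 2.259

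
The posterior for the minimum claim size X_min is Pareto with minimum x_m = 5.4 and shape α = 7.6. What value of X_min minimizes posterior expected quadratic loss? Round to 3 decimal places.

The Pareto density is strictly decreasing on [x_m, ∞), so the mode is x_m = 5.400.
Mean = α·x_m/(α−1) = 7.6·5.4/6.6 = 6.218.
Quadratic loss ⇒ the optimal estimator is the posterior mean.

6.218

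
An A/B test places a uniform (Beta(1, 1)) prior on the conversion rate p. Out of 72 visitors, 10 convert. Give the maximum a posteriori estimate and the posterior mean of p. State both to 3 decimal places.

Posterior: Beta(1+10, 1+62) = Beta(11, 63).
Mode = (11−1)/(11+63−2) = 10/72 = 0.139.
With a flat prior the MAP equals the MLE, 10/72.
Mean = 11/(11+63) = 11/74 = 0.149.
Mean > mode: the posterior has a right tail.

MAP = 0.139; posterior mean = 0.149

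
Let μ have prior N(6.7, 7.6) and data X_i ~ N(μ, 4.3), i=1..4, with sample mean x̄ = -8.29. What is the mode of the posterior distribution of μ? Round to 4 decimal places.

-6.4324

Posterior for μ is Normal. Precision-weighted mean: (1/7.6·6.7 + 4/4.3·-8.29) / (1/7.6 + 4/4.3) = -6.4324.
A Normal posterior is symmetric, so mode = mean.
This is the posterior mode — the MAP estimate.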